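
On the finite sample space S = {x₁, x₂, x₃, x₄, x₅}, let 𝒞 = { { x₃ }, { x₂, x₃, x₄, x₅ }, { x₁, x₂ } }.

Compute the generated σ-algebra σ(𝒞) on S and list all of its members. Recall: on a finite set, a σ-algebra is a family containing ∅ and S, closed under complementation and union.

|σ(𝒞)| = 16.  σ(𝒞) = { {  }, { x₁ }, { x₂ }, { x₃ }, { x₁, x₂ }, { x₁, x₃ }, { x₂, x₃ }, { x₄, x₅ }, { x₁, x₂, x₃ }, { x₁, x₄, x₅ }, { x₂, x₄, x₅ }, { x₃, x₄, x₅ }, { x₁, x₂, x₄, x₅ }, { x₁, x₃, x₄, x₅ }, { x₂, x₃, x₄, x₅ }, S }

Derivation:
Take S₀ = 𝒞 ∪ {∅, S} = { {  }, { x₃ }, { x₁, x₂ }, { x₂, x₃, x₄, x₅ }, S }.
Step 1 (4 new):
  { x₁ }  = ᶜ of { x₂, x₃, x₄, x₅ }
  { x₁, x₂, x₃ }  = { x₃ } ∪ { x₁, x₂ }
  { x₃, x₄, x₅ }  = ᶜ of { x₁, x₂ }
  { x₁, x₂, x₄, x₅ }  = ᶜ of { x₃ }
Step 2: +3 →
  { x₁, x₃ }  = { x₃ } ∪ { x₁ }
  { x₄, x₅ }  = ᶜ of { x₁, x₂, x₃ }
  { x₁, x₃, x₄, x₅ }  = { x₃, x₄, x₅ } ∪ { x₁ }
Step 3 (3 new):
  { x₂ }  = ᶜ of { x₁, x₃, x₄, x₅ }
  { x₁, x₄, x₅ }  = { x₄, x₅ } ∪ { x₁ }
  { x₂, x₄, x₅ }  = ᶜ of { x₁, x₃ }
Step 4 adds 1:
  { x₂, x₃ }  = ᶜ of { x₁, x₄, x₅ }
Step 5: already closed under ᶜ and ∪.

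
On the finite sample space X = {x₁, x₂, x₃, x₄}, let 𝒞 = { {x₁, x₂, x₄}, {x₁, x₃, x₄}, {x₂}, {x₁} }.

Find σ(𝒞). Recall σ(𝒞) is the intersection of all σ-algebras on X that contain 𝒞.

Seed the family with 𝒞 together with ∅ and X: { {}, {x₁}, {x₂}, {x₁, x₂, x₄}, {x₁, x₃, x₄}, X }.
Step 1 adds 3:
  {x₃}  = {x₁, x₂, x₄}ᶜ
  {x₁, x₂}  = {x₂} ∪ {x₁}
  {x₂, x₃, x₄}  = {x₁}ᶜ
  |family| = 9
Step 2 adds 4:
  {x₁, x₃}  = {x₃} ∪ {x₁}
  {x₂, x₃}  = {x₂} ∪ {x₃}
  {x₃, x₄}  = {x₁, x₂}ᶜ
  {x₁, x₂, x₃}  = {x₁, x₂} ∪ {x₃}
  |family| = 13
Step 3 (3 new):
  {x₄}  = {x₁, x₂, x₃}ᶜ
  {x₁, x₄}  = {x₂, x₃}ᶜ
  {x₂, x₄}  = {x₁, x₃}ᶜ
  |family| = 16
After Step 4 the family is unchanged; done.

Therefore σ(𝒞) = { {}, {x₁}, {x₂}, {x₃}, {x₄}, {x₁, x₂}, {x₁, x₃}, {x₁, x₄}, {x₂, x₃}, {x₂, x₄}, {x₃, x₄}, {x₁, x₂, x₃}, {x₁, x₂, x₄}, {x₁, x₃, x₄}, {x₂, x₃, x₄}, X } (|σ(𝒞)| = 16).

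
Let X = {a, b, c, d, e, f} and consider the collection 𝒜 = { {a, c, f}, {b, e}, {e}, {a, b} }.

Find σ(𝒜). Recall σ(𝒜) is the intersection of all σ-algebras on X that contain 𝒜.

Initial family (6 sets): { {}, {e}, {a, b}, {b, e}, {a, c, f}, X }.
Iteration 1: +8 →
  {a, b, e}  = {b, e} ∪ {a, b}
  {b, d, e}  = complement {a, c, f}
  {a, b, c, f}  = {a, b} ∪ {a, c, f}
  {a, c, d, f}  = complement {b, e}
  {a, c, e, f}  = {a, c, f} ∪ {e}
  {c, d, e, f}  = complement {a, b}
  {a, b, c, d, f}  = complement {e}
  {a, b, c, e, f}  = {b, e} ∪ {a, c, f}
  |family| = 14
Iteration 2 adds 7:
  {d}  = complement {a, b, c, e, f}
  {b, d}  = complement {a, c, e, f}
  {d, e}  = complement {a, b, c, f}
  {c, d, f}  = complement {a, b, e}
  {a, b, d, e}  = {a, b} ∪ {b, d, e}
  {a, c, d, e, f}  = {a, c, e, f} ∪ {c, d, e, f}
  {b, c, d, e, f}  = {b, e} ∪ {c, d, e, f}
  |family| = 21
Iteration 3: 5 new —
  {a}  = complement {b, c, d, e, f}
  {b}  = complement {a, c, d, e, f}
  {c, f}  = complement {a, b, d, e}
  {a, b, d}  = {b, d} ∪ {a, b}
  {b, c, d, f}  = {c, d, f} ∪ {b, d}
  |family| = 26
Iteration 4: +6 →
  {a, d}  = {a} ∪ {d}
  {a, e}  = complement {b, c, d, f}
  {a, d, e}  = {a} ∪ {d, e}
  {b, c, f}  = {b} ∪ {c, f}
  {c, e, f}  = complement {a, b, d}
  {b, c, e, f}  = {b, e} ∪ {c, f}
  |family| = 32
After Iteration 5 the family is unchanged; done.

Therefore σ(𝒜) = { {}, {a}, {b}, {d}, {e}, {a, b}, {a, d}, {a, e}, {b, d}, {b, e}, {c, f}, {d, e}, {a, b, d}, {a, b, e}, {a, c, f}, {a, d, e}, {b, c, f}, {b, d, e}, {c, d, f}, {c, e, f}, {a, b, c, f}, {a, b, d, e}, {a, c, d, f}, {a, c, e, f}, {b, c, d, f}, {b, c, e, f}, {c, d, e, f}, {a, b, c, d, f}, {a, b, c, e, f}, {a, c, d, e, f}, {b, c, d, e, f}, X } (|σ(𝒜)| = 32).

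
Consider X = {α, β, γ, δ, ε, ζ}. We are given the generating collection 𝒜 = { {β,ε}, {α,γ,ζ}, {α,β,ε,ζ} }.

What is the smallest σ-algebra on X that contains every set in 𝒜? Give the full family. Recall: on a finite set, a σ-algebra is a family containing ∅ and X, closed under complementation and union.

σ(𝒜) = { {}, {γ}, {δ}, {α,ζ}, {β,ε}, {γ,δ}, {α,γ,ζ}, {α,δ,ζ}, {β,γ,ε}, {β,δ,ε}, {α,β,ε,ζ}, {α,γ,δ,ζ}, {β,γ,δ,ε}, {α,β,γ,ε,ζ}, {α,β,δ,ε,ζ}, X }

Trace:
Seed the family with 𝒜 together with ∅ and X: { {}, {β,ε}, {α,γ,ζ}, {α,β,ε,ζ}, X }.
Iteration 1: +4 →
  {γ,δ}  = X∖{α,β,ε,ζ}
  {β,δ,ε}  = X∖{α,γ,ζ}
  {α,γ,δ,ζ}  = X∖{β,ε}
  {α,β,γ,ε,ζ}  = {β,ε} ∪ {α,γ,ζ}
  — 9 sets.
Iteration 2: 3 new —
  {δ}  = X∖{α,β,γ,ε,ζ}
  {β,γ,δ,ε}  = {β,ε} ∪ {γ,δ}
  {α,β,δ,ε,ζ}  = {β,δ,ε} ∪ {α,β,ε,ζ}
  — 12 sets.
Iteration 3: 2 new —
  {γ}  = X∖{α,β,δ,ε,ζ}
  {α,ζ}  = X∖{β,γ,δ,ε}
  — 14 sets.
Iteration 4 (2 new):
  {α,δ,ζ}  = {α,ζ} ∪ {δ}
  {β,γ,ε}  = {γ} ∪ {β,ε}
  — 16 sets.
Iteration 5: no new sets; the family is a σ-algebra.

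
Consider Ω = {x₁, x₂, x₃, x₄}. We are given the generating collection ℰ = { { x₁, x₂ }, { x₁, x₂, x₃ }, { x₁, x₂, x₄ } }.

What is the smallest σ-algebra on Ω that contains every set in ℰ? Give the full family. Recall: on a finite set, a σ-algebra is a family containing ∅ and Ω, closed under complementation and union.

σ(ℰ) (8 sets): { {  }, { x₃ }, { x₄ }, { x₁, x₂ }, { x₃, x₄ }, { x₁, x₂, x₃ }, { x₁, x₂, x₄ }, Ω }

Derivation:
Seed the family with ℰ together with ∅ and Ω: { {  }, { x₁, x₂ }, { x₁, x₂, x₃ }, { x₁, x₂, x₄ }, Ω }.
Iteration 1 adds 3:
  { x₃ }  = ᶜ of { x₁, x₂, x₄ }
  { x₄ }  = ᶜ of { x₁, x₂, x₃ }
  { x₃, x₄ }  = ᶜ of { x₁, x₂ }
  |family| = 8
Iteration 2: stable.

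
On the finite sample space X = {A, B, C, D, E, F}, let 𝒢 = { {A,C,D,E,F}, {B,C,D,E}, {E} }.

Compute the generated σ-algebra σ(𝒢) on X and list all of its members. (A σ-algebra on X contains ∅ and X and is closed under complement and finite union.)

Answer: σ(𝒢) = { {}, {B}, {E}, {A,F}, {B,E}, {C,D}, {A,B,F}, {A,E,F}, {B,C,D}, {C,D,E}, {A,B,E,F}, {A,C,D,F}, {B,C,D,E}, {A,B,C,D,F}, {A,C,D,E,F}, X }

Derivation:
Take S₀ = 𝒢 ∪ {∅, X} = { {}, {E}, {B,C,D,E}, {A,C,D,E,F}, X }.
Round 1 (3 new):
  {B}  = X∖{A,C,D,E,F}
  {A,F}  = X∖{B,C,D,E}
  {A,B,C,D,F}  = X∖{E}
  |family| = 8
Round 2: 3 new —
  {B,E}  = {B} ∪ {E}
  {A,B,F}  = {B} ∪ {A,F}
  {A,E,F}  = {E} ∪ {A,F}
  |family| = 11
Round 3 (4 new):
  {B,C,D}  = X∖{A,E,F}
  {C,D,E}  = X∖{A,B,F}
  {A,B,E,F}  = {B,E} ∪ {A,E,F}
  {A,C,D,F}  = X∖{B,E}
  |family| = 15
Round 4: +1 →
  {C,D}  = X∖{A,B,E,F}
  |family| = 16
Round 5: stable.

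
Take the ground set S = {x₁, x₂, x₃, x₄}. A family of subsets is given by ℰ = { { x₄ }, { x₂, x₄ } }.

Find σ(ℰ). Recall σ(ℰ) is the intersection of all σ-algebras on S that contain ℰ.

Initial family (4 sets): { {}, { x₄ }, { x₂, x₄ }, S }.
Round 1: +2 →
  { x₁, x₃ }  = ᶜ of { x₂, x₄ }
  { x₁, x₂, x₃ }  = ᶜ of { x₄ }
  (now 6)
Round 2: 1 new —
  { x₁, x₃, x₄ }  = { x₁, x₃ } ∪ { x₄ }
  (now 7)
Round 3 adds 1:
  { x₂ }  = ᶜ of { x₁, x₃, x₄ }
  (now 8)
Round 4 adds nothing — fixpoint reached.

Therefore σ(ℰ) = { {}, { x₂ }, { x₄ }, { x₁, x₃ }, { x₂, x₄ }, { x₁, x₂, x₃ }, { x₁, x₃, x₄ }, S } (|σ(ℰ)| = 8).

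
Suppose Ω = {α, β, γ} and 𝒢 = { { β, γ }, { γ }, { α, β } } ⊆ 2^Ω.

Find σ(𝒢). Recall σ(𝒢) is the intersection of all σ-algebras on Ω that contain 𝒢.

Answer: σ(𝒢) = { ∅, { α }, { β }, { γ }, { α, β }, { α, γ }, { β, γ }, Ω }

Check:
Take S₀ = 𝒢 ∪ {∅, Ω} = { ∅, { γ }, { α, β }, { β, γ }, Ω }.
Pass 1: +1 →
  { α }  = complement { β, γ }
  |family| = 6
Pass 2 (1 new):
  { α, γ }  = { γ } ∪ { α }
  |family| = 7
Pass 3: 1 new —
  { β }  = complement { α, γ }
  |family| = 8
Pass 4: stable.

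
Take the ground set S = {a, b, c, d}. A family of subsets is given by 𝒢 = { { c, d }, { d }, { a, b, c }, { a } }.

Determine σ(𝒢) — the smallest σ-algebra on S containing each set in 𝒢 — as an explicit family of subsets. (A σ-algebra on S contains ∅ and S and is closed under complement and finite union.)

σ(𝒢) (16 sets): { ∅, { a }, { b }, { c }, { d }, { a, b }, { a, c }, { a, d }, { b, c }, { b, d }, { c, d }, { a, b, c }, { a, b, d }, { a, c, d }, { b, c, d }, S }

Check:
Initial family (6 sets): { ∅, { a }, { d }, { c, d }, { a, b, c }, S }.
Round 1: 4 new —
  { a, b }  = ᶜ of { c, d }
  { a, d }  = { d } ∪ { a }
  { a, c, d }  = { c, d } ∪ { a }
  { b, c, d }  = ᶜ of { a }
  |family| = 10
Round 2. New:
  { b }  = ᶜ of { a, c, d }
  { b, c }  = ᶜ of { a, d }
  { a, b, d }  = { a, b } ∪ { a, d }
  |family| = 13
Round 3 adds 2:
  { c }  = ᶜ of { a, b, d }
  { b, d }  = { d } ∪ { b }
  |family| = 15
Round 4: +1 →
  { a, c }  = ᶜ of { b, d }
  |family| = 16
Round 5: already closed under ᶜ and ∪.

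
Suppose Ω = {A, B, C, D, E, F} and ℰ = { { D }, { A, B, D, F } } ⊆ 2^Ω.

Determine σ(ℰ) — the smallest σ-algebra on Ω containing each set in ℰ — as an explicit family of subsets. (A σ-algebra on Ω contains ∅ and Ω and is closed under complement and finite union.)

Start: ℰ ∪ {∅, Ω} = { {  }, { D }, { A, B, D, F }, Ω }.
Pass 1: +2 →
  { C, E }  = ᶜ of { A, B, D, F }
  { A, B, C, E, F }  = ᶜ of { D }
  |family| = 6
Pass 2 adds 1:
  { C, D, E }  = { D } ∪ { C, E }
  |family| = 7
Pass 3: +1 →
  { A, B, F }  = ᶜ of { C, D, E }
  |family| = 8
Pass 4: no new sets; the family is a σ-algebra.

Hence σ(ℰ) has 8 members: { {  }, { D }, { C, E }, { A, B, F }, { C, D, E }, { A, B, D, F }, { A, B, C, E, F }, Ω }.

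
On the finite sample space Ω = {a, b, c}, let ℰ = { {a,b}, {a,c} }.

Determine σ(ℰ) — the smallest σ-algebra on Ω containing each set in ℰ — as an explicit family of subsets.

Take S₀ = ℰ ∪ {∅, Ω} = { ∅, {a,b}, {a,c}, Ω }.
Step 1 (2 new):
  {b}  = complement {a,c}
  {c}  = complement {a,b}
  (now 6)
Step 2 adds 1:
  {b,c}  = {c} ∪ {b}
  (now 7)
Step 3: 1 new —
  {a}  = complement {b,c}
  (now 8)
Step 4: stable.

Hence σ(ℰ) has 8 members: { ∅, {a}, {b}, {c}, {a,b}, {a,c}, {b,c}, Ω }.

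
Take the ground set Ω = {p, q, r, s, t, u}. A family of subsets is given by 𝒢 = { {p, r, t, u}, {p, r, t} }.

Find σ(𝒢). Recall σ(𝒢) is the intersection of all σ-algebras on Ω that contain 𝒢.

|σ(𝒢)| = 8.  σ(𝒢) = { {}, {u}, {q, s}, {p, r, t}, {q, s, u}, {p, r, t, u}, {p, q, r, s, t}, Ω }

Working:
Take S₀ = 𝒢 ∪ {∅, Ω} = { {}, {p, r, t}, {p, r, t, u}, Ω }.
Step 1 (2 new):
  {q, s}  = ᶜ of {p, r, t, u}
  {q, s, u}  = ᶜ of {p, r, t}
Step 2: +1 →
  {p, q, r, s, t}  = {p, r, t} ∪ {q, s}
Step 3: +1 →
  {u}  = ᶜ of {p, q, r, s, t}
Step 4: stable.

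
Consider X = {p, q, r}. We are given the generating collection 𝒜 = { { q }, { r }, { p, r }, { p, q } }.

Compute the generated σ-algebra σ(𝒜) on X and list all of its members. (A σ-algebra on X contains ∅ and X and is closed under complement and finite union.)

Start: 𝒜 ∪ {∅, X} = { {}, { q }, { r }, { p, q }, { p, r }, X }.
Round 1: +1 →
  { q, r }  = { r } ∪ { q }
  |family| = 7
Round 2 adds 1:
  { p }  = { q, r }ᶜ
  |family| = 8
Round 3: no new sets; the family is a σ-algebra.

σ(𝒜) = { {}, { p }, { q }, { r }, { p, q }, { p, r }, { q, r }, X }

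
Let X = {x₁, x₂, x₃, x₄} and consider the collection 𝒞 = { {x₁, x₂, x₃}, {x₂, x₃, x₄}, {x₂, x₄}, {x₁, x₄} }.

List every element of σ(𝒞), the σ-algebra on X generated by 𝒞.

Start: 𝒞 ∪ {∅, X} = { {}, {x₁, x₄}, {x₂, x₄}, {x₁, x₂, x₃}, {x₂, x₃, x₄}, X }.
Pass 1: +5 →
  {x₁}  = {x₂, x₃, x₄}ᶜ
  {x₄}  = {x₁, x₂, x₃}ᶜ
  {x₁, x₃}  = {x₂, x₄}ᶜ
  {x₂, x₃}  = {x₁, x₄}ᶜ
  {x₁, x₂, x₄}  = {x₁, x₄} ∪ {x₂, x₄}
Pass 2: 2 new —
  {x₃}  = {x₁, x₂, x₄}ᶜ
  {x₁, x₃, x₄}  = {x₁, x₄} ∪ {x₁, x₃}
Pass 3 adds 2:
  {x₂}  = {x₁, x₃, x₄}ᶜ
  {x₃, x₄}  = {x₃} ∪ {x₄}
Pass 4 (1 new):
  {x₁, x₂}  = {x₃, x₄}ᶜ
Pass 5: closed — nothing new.

Therefore σ(𝒞) = { {}, {x₁}, {x₂}, {x₃}, {x₄}, {x₁, x₂}, {x₁, x₃}, {x₁, x₄}, {x₂, x₃}, {x₂, x₄}, {x₃, x₄}, {x₁, x₂, x₃}, {x₁, x₂, x₄}, {x₁, x₃, x₄}, {x₂, x₃, x₄}, X } (|σ(𝒞)| = 16).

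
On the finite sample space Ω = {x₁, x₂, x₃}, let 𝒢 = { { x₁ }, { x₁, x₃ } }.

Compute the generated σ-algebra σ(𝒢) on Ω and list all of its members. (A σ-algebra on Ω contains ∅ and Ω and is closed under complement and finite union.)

Answer: σ(𝒢) = { ∅, { x₁ }, { x₂ }, { x₃ }, { x₁, x₂ }, { x₁, x₃ }, { x₂, x₃ }, Ω }

Check:
Start: 𝒢 ∪ {∅, Ω} = { ∅, { x₁ }, { x₁, x₃ }, Ω }.
Iteration 1: +2 →
  { x₂ }  = Ω∖{ x₁, x₃ }
  { x₂, x₃ }  = Ω∖{ x₁ }
  [6 total]
Iteration 2: +1 →
  { x₁, x₂ }  = { x₂ } ∪ { x₁ }
  [7 total]
Iteration 3 adds 1:
  { x₃ }  = Ω∖{ x₁, x₂ }
  [8 total]
Iteration 4: already closed under ᶜ and ∪.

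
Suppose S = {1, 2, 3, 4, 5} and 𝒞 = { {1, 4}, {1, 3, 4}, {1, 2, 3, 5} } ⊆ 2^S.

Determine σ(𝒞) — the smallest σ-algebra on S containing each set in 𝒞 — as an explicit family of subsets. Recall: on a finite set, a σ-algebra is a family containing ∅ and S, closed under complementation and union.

σ(𝒞) (16 sets): { {}, {1}, {3}, {4}, {1, 3}, {1, 4}, {2, 5}, {3, 4}, {1, 2, 5}, {1, 3, 4}, {2, 3, 5}, {2, 4, 5}, {1, 2, 3, 5}, {1, 2, 4, 5}, {2, 3, 4, 5}, S }

Derivation:
Start: 𝒞 ∪ {∅, S} = { {}, {1, 4}, {1, 3, 4}, {1, 2, 3, 5}, S }.
Step 1 (3 new):
  {4}  = {1, 2, 3, 5}ᶜ
  {2, 5}  = {1, 3, 4}ᶜ
  {2, 3, 5}  = {1, 4}ᶜ
  (now 8)
Step 2: 3 new —
  {2, 4, 5}  = {4} ∪ {2, 5}
  {1, 2, 4, 5}  = {2, 5} ∪ {1, 4}
  {2, 3, 4, 5}  = {4} ∪ {2, 3, 5}
  (now 11)
Step 3 (3 new):
  {1}  = {2, 3, 4, 5}ᶜ
  {3}  = {1, 2, 4, 5}ᶜ
  {1, 3}  = {2, 4, 5}ᶜ
  (now 14)
Step 4: +2 →
  {3, 4}  = {3} ∪ {4}
  {1, 2, 5}  = {2, 5} ∪ {1}
  (now 16)
Step 5: no new sets; the family is a σ-algebra.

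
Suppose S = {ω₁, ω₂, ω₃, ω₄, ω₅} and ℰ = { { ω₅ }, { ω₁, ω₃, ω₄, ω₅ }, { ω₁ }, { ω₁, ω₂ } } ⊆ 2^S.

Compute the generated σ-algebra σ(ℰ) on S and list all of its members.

Initial family (6 sets): { {}, { ω₁ }, { ω₅ }, { ω₁, ω₂ }, { ω₁, ω₃, ω₄, ω₅ }, S }.
Iteration 1 adds 6:
  { ω₂ }  = complement { ω₁, ω₃, ω₄, ω₅ }
  { ω₁, ω₅ }  = { ω₅ } ∪ { ω₁ }
  { ω₁, ω₂, ω₅ }  = { ω₁, ω₂ } ∪ { ω₅ }
  { ω₃, ω₄, ω₅ }  = complement { ω₁, ω₂ }
  { ω₁, ω₂, ω₃, ω₄ }  = complement { ω₅ }
  { ω₂, ω₃, ω₄, ω₅ }  = complement { ω₁ }
  [12 total]
Iteration 2: 3 new —
  { ω₂, ω₅ }  = { ω₂ } ∪ { ω₅ }
  { ω₃, ω₄ }  = complement { ω₁, ω₂, ω₅ }
  { ω₂, ω₃, ω₄ }  = complement { ω₁, ω₅ }
  [15 total]
Iteration 3. New:
  { ω₁, ω₃, ω₄ }  = complement { ω₂, ω₅ }
  [16 total]
Iteration 4: already closed under ᶜ and ∪.

Therefore σ(ℰ) = { {}, { ω₁ }, { ω₂ }, { ω₅ }, { ω₁, ω₂ }, { ω₁, ω₅ }, { ω₂, ω₅ }, { ω₃, ω₄ }, { ω₁, ω₂, ω₅ }, { ω₁, ω₃, ω₄ }, { ω₂, ω₃, ω₄ }, { ω₃, ω₄, ω₅ }, { ω₁, ω₂, ω₃, ω₄ }, { ω₁, ω₃, ω₄, ω₅ }, { ω₂, ω₃, ω₄, ω₅ }, S } (|σ(ℰ)| = 16).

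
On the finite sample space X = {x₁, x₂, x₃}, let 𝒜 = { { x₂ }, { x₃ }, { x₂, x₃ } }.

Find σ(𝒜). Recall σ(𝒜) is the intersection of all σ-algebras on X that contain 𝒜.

Start: 𝒜 ∪ {∅, X} = { {}, { x₂ }, { x₃ }, { x₂, x₃ }, X }.
Pass 1: +3 →
  { x₁ }  = X∖{ x₂, x₃ }
  { x₁, x₂ }  = X∖{ x₃ }
  { x₁, x₃ }  = X∖{ x₂ }
  (now 8)
After Pass 2 the family is unchanged; done.

σ(𝒜) = { {}, { x₁ }, { x₂ }, { x₃ }, { x₁, x₂ }, { x₁, x₃ }, { x₂, x₃ }, X }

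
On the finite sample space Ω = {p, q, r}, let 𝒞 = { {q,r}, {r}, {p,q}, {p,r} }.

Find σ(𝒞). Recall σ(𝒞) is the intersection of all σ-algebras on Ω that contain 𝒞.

Answer: σ(𝒞) = { {}, {p}, {q}, {r}, {p,q}, {p,r}, {q,r}, Ω }

Derivation:
Initial family (6 sets): { {}, {r}, {p,q}, {p,r}, {q,r}, Ω }.
Step 1: 2 new —
  {p}  = ᶜ of {q,r}
  {q}  = ᶜ of {p,r}
  [8 total]
Step 2: already closed under ᶜ and ∪.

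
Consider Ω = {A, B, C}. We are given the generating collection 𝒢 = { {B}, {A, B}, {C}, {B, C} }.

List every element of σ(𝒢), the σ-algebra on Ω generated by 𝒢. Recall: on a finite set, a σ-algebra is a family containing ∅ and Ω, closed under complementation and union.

Start: 𝒢 ∪ {∅, Ω} = { {}, {B}, {C}, {A, B}, {B, C}, Ω }.
Round 1: 2 new —
  {A}  = ᶜ of {B, C}
  {A, C}  = ᶜ of {B}
  — 8 sets.
Round 2: already closed under ᶜ and ∪.

σ(𝒢) = { {}, {A}, {B}, {C}, {A, B}, {A, C}, {B, C}, Ω }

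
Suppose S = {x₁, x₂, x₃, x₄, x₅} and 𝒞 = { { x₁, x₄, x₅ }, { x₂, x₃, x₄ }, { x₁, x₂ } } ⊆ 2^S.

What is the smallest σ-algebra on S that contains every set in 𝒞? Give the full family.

Seed the family with 𝒞 together with ∅ and S: { ∅, { x₁, x₂ }, { x₁, x₄, x₅ }, { x₂, x₃, x₄ }, S }.
Iteration 1 adds 5:
  { x₁, x₅ }  = { x₂, x₃, x₄ }ᶜ
  { x₂, x₃ }  = { x₁, x₄, x₅ }ᶜ
  { x₃, x₄, x₅ }  = { x₁, x₂ }ᶜ
  { x₁, x₂, x₃, x₄ }  = { x₂, x₃, x₄ } ∪ { x₁, x₂ }
  { x₁, x₂, x₄, x₅ }  = { x₁, x₄, x₅ } ∪ { x₁, x₂ }
  (now 10)
Iteration 2. New:
  { x₃ }  = { x₁, x₂, x₄, x₅ }ᶜ
  { x₅ }  = { x₁, x₂, x₃, x₄ }ᶜ
  { x₁, x₂, x₃ }  = { x₁, x₂ } ∪ { x₂, x₃ }
  { x₁, x₂, x₅ }  = { x₁, x₂ } ∪ { x₁, x₅ }
  { x₁, x₂, x₃, x₅ }  = { x₂, x₃ } ∪ { x₁, x₅ }
  { x₁, x₃, x₄, x₅ }  = { x₁, x₄, x₅ } ∪ { x₃, x₄, x₅ }
  { x₂, x₃, x₄, x₅ }  = { x₃, x₄, x₅ } ∪ { x₂, x₃, x₄ }
  (now 17)
Iteration 3 adds 8:
  { x₁ }  = { x₂, x₃, x₄, x₅ }ᶜ
  { x₂ }  = { x₁, x₃, x₄, x₅ }ᶜ
  { x₄ }  = { x₁, x₂, x₃, x₅ }ᶜ
  { x₃, x₄ }  = { x₁, x₂, x₅ }ᶜ
  { x₃, x₅ }  = { x₃ } ∪ { x₅ }
  { x₄, x₅ }  = { x₁, x₂, x₃ }ᶜ
  { x₁, x₃, x₅ }  = { x₃ } ∪ { x₁, x₅ }
  { x₂, x₃, x₅ }  = { x₂, x₃ } ∪ { x₅ }
  (now 25)
Iteration 4: +7 →
  { x₁, x₃ }  = { x₃ } ∪ { x₁ }
  { x₁, x₄ }  = { x₂, x₃, x₅ }ᶜ
  { x₂, x₄ }  = { x₁, x₃, x₅ }ᶜ
  { x₂, x₅ }  = { x₂ } ∪ { x₅ }
  { x₁, x₂, x₄ }  = { x₃, x₅ }ᶜ
  { x₁, x₃, x₄ }  = { x₃, x₄ } ∪ { x₁ }
  { x₂, x₄, x₅ }  = { x₂ } ∪ { x₄, x₅ }
  (now 32)
Iteration 5 adds nothing — fixpoint reached.

|σ(𝒞)| = 32.  σ(𝒞) = { ∅, { x₁ }, { x₂ }, { x₃ }, { x₄ }, { x₅ }, { x₁, x₂ }, { x₁, x₃ }, { x₁, x₄ }, { x₁, x₅ }, { x₂, x₃ }, { x₂, x₄ }, { x₂, x₅ }, { x₃, x₄ }, { x₃, x₅ }, { x₄, x₅ }, { x₁, x₂, x₃ }, { x₁, x₂, x₄ }, { x₁, x₂, x₅ }, { x₁, x₃, x₄ }, { x₁, x₃, x₅ }, { x₁, x₄, x₅ }, { x₂, x₃, x₄ }, { x₂, x₃, x₅ }, { x₂, x₄, x₅ }, { x₃, x₄, x₅ }, { x₁, x₂, x₃, x₄ }, { x₁, x₂, x₃, x₅ }, { x₁, x₂, x₄, x₅ }, { x₁, x₃, x₄, x₅ }, { x₂, x₃, x₄, x₅ }, S }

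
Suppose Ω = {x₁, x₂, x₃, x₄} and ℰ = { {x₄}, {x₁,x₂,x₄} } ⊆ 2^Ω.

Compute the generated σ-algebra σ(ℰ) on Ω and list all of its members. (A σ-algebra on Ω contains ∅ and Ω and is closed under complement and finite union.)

Answer: σ(ℰ) = { {}, {x₃}, {x₄}, {x₁,x₂}, {x₃,x₄}, {x₁,x₂,x₃}, {x₁,x₂,x₄}, Ω }

Trace:
Take S₀ = ℰ ∪ {∅, Ω} = { {}, {x₄}, {x₁,x₂,x₄}, Ω }.
Pass 1 adds 2:
  {x₃}  = Ω∖{x₁,x₂,x₄}
  {x₁,x₂,x₃}  = Ω∖{x₄}
Pass 2 (1 new):
  {x₃,x₄}  = {x₃} ∪ {x₄}
Pass 3 adds 1:
  {x₁,x₂}  = Ω∖{x₃,x₄}
Pass 4 adds nothing — fixpoint reached.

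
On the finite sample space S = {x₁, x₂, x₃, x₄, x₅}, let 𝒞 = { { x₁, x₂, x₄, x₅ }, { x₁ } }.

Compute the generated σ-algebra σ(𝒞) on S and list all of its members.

Start: 𝒞 ∪ {∅, S} = { {}, { x₁ }, { x₁, x₂, x₄, x₅ }, S }.
Round 1 (2 new):
  { x₃ }  = complement { x₁, x₂, x₄, x₅ }
  { x₂, x₃, x₄, x₅ }  = complement { x₁ }
Round 2 adds 1:
  { x₁, x₃ }  = { x₃ } ∪ { x₁ }
Round 3: +1 →
  { x₂, x₄, x₅ }  = complement { x₁, x₃ }
Round 4: closed — nothing new.

Hence σ(𝒞) has 8 members: { {}, { x₁ }, { x₃ }, { x₁, x₃ }, { x₂, x₄, x₅ }, { x₁, x₂, x₄, x₅ }, { x₂, x₃, x₄, x₅ }, S }.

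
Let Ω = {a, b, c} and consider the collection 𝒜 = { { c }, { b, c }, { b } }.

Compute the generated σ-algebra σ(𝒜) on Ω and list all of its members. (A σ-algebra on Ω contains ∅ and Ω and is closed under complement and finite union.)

σ(𝒜) = { ∅, { a }, { b }, { c }, { a, b }, { a, c }, { b, c }, Ω }

Check:
Seed the family with 𝒜 together with ∅ and Ω: { ∅, { b }, { c }, { b, c }, Ω }.
Pass 1: 3 new —
  { a }  = Ω∖{ b, c }
  { a, b }  = Ω∖{ c }
  { a, c }  = Ω∖{ b }
  |family| = 8
Pass 2: no new sets; the family is a σ-algebra.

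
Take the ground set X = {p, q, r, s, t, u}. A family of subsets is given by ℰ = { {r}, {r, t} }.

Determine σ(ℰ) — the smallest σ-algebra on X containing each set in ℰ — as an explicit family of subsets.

Initial family (4 sets): { {}, {r}, {r, t}, X }.
Pass 1 (2 new):
  {p, q, s, u}  = complement {r, t}
  {p, q, s, t, u}  = complement {r}
Pass 2: 1 new —
  {p, q, r, s, u}  = {r} ∪ {p, q, s, u}
Pass 3 adds 1:
  {t}  = complement {p, q, r, s, u}
Pass 4: already closed under ᶜ and ∪.

Hence σ(ℰ) has 8 members: { {}, {r}, {t}, {r, t}, {p, q, s, u}, {p, q, r, s, u}, {p, q, s, t, u}, X }.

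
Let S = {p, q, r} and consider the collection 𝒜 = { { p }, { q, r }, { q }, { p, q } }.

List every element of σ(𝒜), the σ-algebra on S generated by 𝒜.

Initial family (6 sets): { {}, { p }, { q }, { p, q }, { q, r }, S }.
Step 1: +2 →
  { r }  = { p, q }ᶜ
  { p, r }  = { q }ᶜ
  [8 total]
Step 2: stable.

Hence σ(𝒜) has 8 members: { {}, { p }, { q }, { r }, { p, q }, { p, r }, { q, r }, S }.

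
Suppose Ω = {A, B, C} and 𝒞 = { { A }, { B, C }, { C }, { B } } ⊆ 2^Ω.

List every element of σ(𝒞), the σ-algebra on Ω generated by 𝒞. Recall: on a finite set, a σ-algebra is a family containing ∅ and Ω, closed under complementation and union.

σ(𝒞) = { {  }, { A }, { B }, { C }, { A, B }, { A, C }, { B, C }, Ω }

Working:
Seed the family with 𝒞 together with ∅ and Ω: { {  }, { A }, { B }, { C }, { B, C }, Ω }.
Round 1: +2 →
  { A, B }  = Ω∖{ C }
  { A, C }  = Ω∖{ B }
  [8 total]
Round 2: stable.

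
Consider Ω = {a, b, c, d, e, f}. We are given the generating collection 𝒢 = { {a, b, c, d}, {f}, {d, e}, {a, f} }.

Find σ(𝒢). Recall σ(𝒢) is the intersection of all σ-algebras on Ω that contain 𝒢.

Begin from { {}, {f}, {a, f}, {d, e}, {a, b, c, d}, Ω } (that is, 𝒢 plus ∅ and Ω).
Pass 1: +7 →
  {e, f}  = {a, b, c, d}ᶜ
  {d, e, f}  = {d, e} ∪ {f}
  {a, b, c, f}  = {d, e}ᶜ
  {a, d, e, f}  = {d, e} ∪ {a, f}
  {b, c, d, e}  = {a, f}ᶜ
  {a, b, c, d, e}  = {f}ᶜ
  {a, b, c, d, f}  = {a, f} ∪ {a, b, c, d}
  [13 total]
Pass 2 adds 6:
  {e}  = {a, b, c, d, f}ᶜ
  {b, c}  = {a, d, e, f}ᶜ
  {a, b, c}  = {d, e, f}ᶜ
  {a, e, f}  = {e, f} ∪ {a, f}
  {a, b, c, e, f}  = {e, f} ∪ {a, b, c, f}
  {b, c, d, e, f}  = {e, f} ∪ {b, c, d, e}
  [19 total]
Pass 3. New:
  {a}  = {b, c, d, e, f}ᶜ
  {d}  = {a, b, c, e, f}ᶜ
  {b, c, d}  = {a, e, f}ᶜ
  {b, c, e}  = {e} ∪ {b, c}
  {b, c, f}  = {f} ∪ {b, c}
  {a, b, c, e}  = {a, b, c} ∪ {e}
  {b, c, e, f}  = {e, f} ∪ {b, c}
  [26 total]
Pass 4 (6 new):
  {a, d}  = {b, c, e, f}ᶜ
  {a, e}  = {a} ∪ {e}
  {d, f}  = {a, b, c, e}ᶜ
  {a, d, e}  = {b, c, f}ᶜ
  {a, d, f}  = {b, c, e}ᶜ
  {b, c, d, f}  = {b, c, d} ∪ {b, c, f}
  [32 total]
After Pass 5 the family is unchanged; done.

Therefore σ(𝒢) = { {}, {a}, {d}, {e}, {f}, {a, d}, {a, e}, {a, f}, {b, c}, {d, e}, {d, f}, {e, f}, {a, b, c}, {a, d, e}, {a, d, f}, {a, e, f}, {b, c, d}, {b, c, e}, {b, c, f}, {d, e, f}, {a, b, c, d}, {a, b, c, e}, {a, b, c, f}, {a, d, e, f}, {b, c, d, e}, {b, c, d, f}, {b, c, e, f}, {a, b, c, d, e}, {a, b, c, d, f}, {a, b, c, e, f}, {b, c, d, e, f}, Ω } (|σ(𝒢)| = 32).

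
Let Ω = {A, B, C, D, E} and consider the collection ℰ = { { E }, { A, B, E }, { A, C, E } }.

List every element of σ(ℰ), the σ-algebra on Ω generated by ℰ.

|σ(ℰ)| = 32.  σ(ℰ) = { ∅, { A }, { B }, { C }, { D }, { E }, { A, B }, { A, C }, { A, D }, { A, E }, { B, C }, { B, D }, { B, E }, { C, D }, { C, E }, { D, E }, { A, B, C }, { A, B, D }, { A, B, E }, { A, C, D }, { A, C, E }, { A, D, E }, { B, C, D }, { B, C, E }, { B, D, E }, { C, D, E }, { A, B, C, D }, { A, B, C, E }, { A, B, D, E }, { A, C, D, E }, { B, C, D, E }, Ω }

Trace:
Take S₀ = ℰ ∪ {∅, Ω} = { ∅, { E }, { A, B, E }, { A, C, E }, Ω }.
Step 1 (4 new):
  { B, D }  = { A, C, E }ᶜ
  { C, D }  = { A, B, E }ᶜ
  { A, B, C, D }  = { E }ᶜ
  { A, B, C, E }  = { A, B, E } ∪ { A, C, E }
  (now 9)
Step 2 adds 6:
  { D }  = { A, B, C, E }ᶜ
  { B, C, D }  = { C, D } ∪ { B, D }
  { B, D, E }  = { E } ∪ { B, D }
  { C, D, E }  = { C, D } ∪ { E }
  { A, B, D, E }  = { A, B, E } ∪ { B, D }
  { A, C, D, E }  = { C, D } ∪ { A, C, E }
  (now 15)
Step 3: 7 new —
  { B }  = { A, C, D, E }ᶜ
  { C }  = { A, B, D, E }ᶜ
  { A, B }  = { C, D, E }ᶜ
  { A, C }  = { B, D, E }ᶜ
  { A, E }  = { B, C, D }ᶜ
  { D, E }  = { D } ∪ { E }
  { B, C, D, E }  = { C, D, E } ∪ { B, C, D }
  (now 22)
Step 4 adds 8:
  { A }  = { B, C, D, E }ᶜ
  { B, C }  = { B } ∪ { C }
  { B, E }  = { B } ∪ { E }
  { C, E }  = { E } ∪ { C }
  { A, B, C }  = { D, E }ᶜ
  { A, B, D }  = { B, D } ∪ { A, B }
  { A, C, D }  = { C, D } ∪ { A, C }
  { A, D, E }  = { D, E } ∪ { A, E }
  (now 30)
Step 5 adds 2:
  { A, D }  = { D } ∪ { A }
  { B, C, E }  = { B, E } ∪ { C }
  (now 32)
Step 6: already closed under ᶜ and ∪.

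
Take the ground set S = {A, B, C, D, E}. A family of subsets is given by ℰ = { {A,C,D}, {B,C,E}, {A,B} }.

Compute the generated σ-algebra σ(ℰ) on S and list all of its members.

σ(ℰ) (32 sets): { {}, {A}, {B}, {C}, {D}, {E}, {A,B}, {A,C}, {A,D}, {A,E}, {B,C}, {B,D}, {B,E}, {C,D}, {C,E}, {D,E}, {A,B,C}, {A,B,D}, {A,B,E}, {A,C,D}, {A,C,E}, {A,D,E}, {B,C,D}, {B,C,E}, {B,D,E}, {C,D,E}, {A,B,C,D}, {A,B,C,E}, {A,B,D,E}, {A,C,D,E}, {B,C,D,E}, S }

Derivation:
Seed the family with ℰ together with ∅ and S: { {}, {A,B}, {A,C,D}, {B,C,E}, S }.
Round 1. New:
  {A,D}  = S∖{B,C,E}
  {B,E}  = S∖{A,C,D}
  {C,D,E}  = S∖{A,B}
  {A,B,C,D}  = {A,C,D} ∪ {A,B}
  {A,B,C,E}  = {B,C,E} ∪ {A,B}
Round 2: +7 →
  {D}  = S∖{A,B,C,E}
  {E}  = S∖{A,B,C,D}
  {A,B,D}  = {A,B} ∪ {A,D}
  {A,B,E}  = {B,E} ∪ {A,B}
  {A,B,D,E}  = {B,E} ∪ {A,D}
  {A,C,D,E}  = {C,D,E} ∪ {A,C,D}
  {B,C,D,E}  = {B,E} ∪ {C,D,E}
Round 3 (8 new):
  {A}  = S∖{B,C,D,E}
  {B}  = S∖{A,C,D,E}
  {C}  = S∖{A,B,D,E}
  {C,D}  = S∖{A,B,E}
  {C,E}  = S∖{A,B,D}
  {D,E}  = {D} ∪ {E}
  {A,D,E}  = {A,D} ∪ {E}
  {B,D,E}  = {B,E} ∪ {D}
Round 4: +7 →
  {A,C}  = S∖{B,D,E}
  {A,E}  = {E} ∪ {A}
  {B,C}  = S∖{A,D,E}
  {B,D}  = {B} ∪ {D}
  {A,B,C}  = S∖{D,E}
  {A,C,E}  = {C,E} ∪ {A}
  {B,C,D}  = {C,D} ∪ {B}
After Round 5 the family is unchanged; done.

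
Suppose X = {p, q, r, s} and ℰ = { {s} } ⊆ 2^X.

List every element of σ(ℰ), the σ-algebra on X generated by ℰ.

Initial family (3 sets): { {}, {s}, X }.
Iteration 1 adds 1:
  {p, q, r}  = X∖{s}
  [4 total]
Iteration 2: stable.

σ(ℰ) = { {}, {s}, {p, q, r}, X }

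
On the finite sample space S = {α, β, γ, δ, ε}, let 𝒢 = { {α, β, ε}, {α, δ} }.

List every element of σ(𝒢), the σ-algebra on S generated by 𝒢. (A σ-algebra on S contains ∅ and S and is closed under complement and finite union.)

Initial family (4 sets): { ∅, {α, δ}, {α, β, ε}, S }.
Step 1. New:
  {γ, δ}  = S∖{α, β, ε}
  {β, γ, ε}  = S∖{α, δ}
  {α, β, δ, ε}  = {α, β, ε} ∪ {α, δ}
  (now 7)
Step 2 (4 new):
  {γ}  = S∖{α, β, δ, ε}
  {α, γ, δ}  = {γ, δ} ∪ {α, δ}
  {α, β, γ, ε}  = {α, β, ε} ∪ {β, γ, ε}
  {β, γ, δ, ε}  = {γ, δ} ∪ {β, γ, ε}
  (now 11)
Step 3 adds 3:
  {α}  = S∖{β, γ, δ, ε}
  {δ}  = S∖{α, β, γ, ε}
  {β, ε}  = S∖{α, γ, δ}
  (now 14)
Step 4 (2 new):
  {α, γ}  = {γ} ∪ {α}
  {β, δ, ε}  = {β, ε} ∪ {δ}
  (now 16)
Step 5 adds nothing — fixpoint reached.

Therefore σ(𝒢) = { ∅, {α}, {γ}, {δ}, {α, γ}, {α, δ}, {β, ε}, {γ, δ}, {α, β, ε}, {α, γ, δ}, {β, γ, ε}, {β, δ, ε}, {α, β, γ, ε}, {α, β, δ, ε}, {β, γ, δ, ε}, S } (|σ(𝒢)| = 16).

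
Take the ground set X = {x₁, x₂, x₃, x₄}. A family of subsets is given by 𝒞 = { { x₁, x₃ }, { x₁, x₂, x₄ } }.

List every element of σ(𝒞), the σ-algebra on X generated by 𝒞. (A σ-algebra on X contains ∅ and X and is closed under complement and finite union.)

Begin from { {}, { x₁, x₃ }, { x₁, x₂, x₄ }, X } (that is, 𝒞 plus ∅ and X).
Round 1: +2 →
  { x₃ }  = ᶜ of { x₁, x₂, x₄ }
  { x₂, x₄ }  = ᶜ of { x₁, x₃ }
Round 2 adds 1:
  { x₂, x₃, x₄ }  = { x₃ } ∪ { x₂, x₄ }
Round 3: +1 →
  { x₁ }  = ᶜ of { x₂, x₃, x₄ }
Round 4: closed — nothing new.

Hence σ(𝒞) has 8 members: { {}, { x₁ }, { x₃ }, { x₁, x₃ }, { x₂, x₄ }, { x₁, x₂, x₄ }, { x₂, x₃, x₄ }, X }.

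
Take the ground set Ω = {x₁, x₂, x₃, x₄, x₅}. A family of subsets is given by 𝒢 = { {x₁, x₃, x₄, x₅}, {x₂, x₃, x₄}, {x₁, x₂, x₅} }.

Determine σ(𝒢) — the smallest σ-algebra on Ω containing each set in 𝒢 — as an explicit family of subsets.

Begin from { {}, {x₁, x₂, x₅}, {x₂, x₃, x₄}, {x₁, x₃, x₄, x₅}, Ω } (that is, 𝒢 plus ∅ and Ω).
Iteration 1: +3 →
  {x₂}  = Ω∖{x₁, x₃, x₄, x₅}
  {x₁, x₅}  = Ω∖{x₂, x₃, x₄}
  {x₃, x₄}  = Ω∖{x₁, x₂, x₅}
  |family| = 8
Iteration 2: no new sets; the family is a σ-algebra.

Hence σ(𝒢) has 8 members: { {}, {x₂}, {x₁, x₅}, {x₃, x₄}, {x₁, x₂, x₅}, {x₂, x₃, x₄}, {x₁, x₃, x₄, x₅}, Ω }.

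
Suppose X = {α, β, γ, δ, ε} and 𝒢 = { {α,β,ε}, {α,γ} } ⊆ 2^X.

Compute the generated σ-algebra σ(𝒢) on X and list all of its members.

σ(𝒢) = { {}, {α}, {γ}, {δ}, {α,γ}, {α,δ}, {β,ε}, {γ,δ}, {α,β,ε}, {α,γ,δ}, {β,γ,ε}, {β,δ,ε}, {α,β,γ,ε}, {α,β,δ,ε}, {β,γ,δ,ε}, X }

Derivation:
Take S₀ = 𝒢 ∪ {∅, X} = { {}, {α,γ}, {α,β,ε}, X }.
Iteration 1. New:
  {γ,δ}  = ᶜ of {α,β,ε}
  {β,δ,ε}  = ᶜ of {α,γ}
  {α,β,γ,ε}  = {α,β,ε} ∪ {α,γ}
  (now 7)
Iteration 2. New:
  {δ}  = ᶜ of {α,β,γ,ε}
  {α,γ,δ}  = {γ,δ} ∪ {α,γ}
  {α,β,δ,ε}  = {α,β,ε} ∪ {β,δ,ε}
  {β,γ,δ,ε}  = {γ,δ} ∪ {β,δ,ε}
  (now 11)
Iteration 3 adds 3:
  {α}  = ᶜ of {β,γ,δ,ε}
  {γ}  = ᶜ of {α,β,δ,ε}
  {β,ε}  = ᶜ of {α,γ,δ}
  (now 14)
Iteration 4. New:
  {α,δ}  = {δ} ∪ {α}
  {β,γ,ε}  = {γ} ∪ {β,ε}
  (now 16)
Iteration 5: stable.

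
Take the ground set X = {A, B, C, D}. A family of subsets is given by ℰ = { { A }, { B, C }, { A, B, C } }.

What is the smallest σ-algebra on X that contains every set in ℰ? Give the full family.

σ(ℰ) = { ∅, { A }, { D }, { A, D }, { B, C }, { A, B, C }, { B, C, D }, X }

Derivation:
Take S₀ = ℰ ∪ {∅, X} = { ∅, { A }, { B, C }, { A, B, C }, X }.
Pass 1 adds 3:
  { D }  = complement { A, B, C }
  { A, D }  = complement { B, C }
  { B, C, D }  = complement { A }
  |family| = 8
Pass 2: already closed under ᶜ and ∪.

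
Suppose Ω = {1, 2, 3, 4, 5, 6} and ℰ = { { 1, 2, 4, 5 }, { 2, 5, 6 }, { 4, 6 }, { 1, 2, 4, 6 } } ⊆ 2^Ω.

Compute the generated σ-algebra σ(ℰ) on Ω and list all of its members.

Answer: σ(ℰ) = { {  }, { 1 }, { 2 }, { 3 }, { 4 }, { 5 }, { 6 }, { 1, 2 }, { 1, 3 }, { 1, 4 }, { 1, 5 }, { 1, 6 }, { 2, 3 }, { 2, 4 }, { 2, 5 }, { 2, 6 }, { 3, 4 }, { 3, 5 }, { 3, 6 }, { 4, 5 }, { 4, 6 }, { 5, 6 }, { 1, 2, 3 }, { 1, 2, 4 }, { 1, 2, 5 }, { 1, 2, 6 }, { 1, 3, 4 }, { 1, 3, 5 }, { 1, 3, 6 }, { 1, 4, 5 }, { 1, 4, 6 }, { 1, 5, 6 }, { 2, 3, 4 }, { 2, 3, 5 }, { 2, 3, 6 }, { 2, 4, 5 }, { 2, 4, 6 }, { 2, 5, 6 }, { 3, 4, 5 }, { 3, 4, 6 }, { 3, 5, 6 }, { 4, 5, 6 }, { 1, 2, 3, 4 }, { 1, 2, 3, 5 }, { 1, 2, 3, 6 }, { 1, 2, 4, 5 }, { 1, 2, 4, 6 }, { 1, 2, 5, 6 }, { 1, 3, 4, 5 }, { 1, 3, 4, 6 }, { 1, 3, 5, 6 }, { 1, 4, 5, 6 }, { 2, 3, 4, 5 }, { 2, 3, 4, 6 }, { 2, 3, 5, 6 }, { 2, 4, 5, 6 }, { 3, 4, 5, 6 }, { 1, 2, 3, 4, 5 }, { 1, 2, 3, 4, 6 }, { 1, 2, 3, 5, 6 }, { 1, 2, 4, 5, 6 }, { 1, 3, 4, 5, 6 }, { 2, 3, 4, 5, 6 }, Ω }

Check:
Take S₀ = ℰ ∪ {∅, Ω} = { {  }, { 4, 6 }, { 2, 5, 6 }, { 1, 2, 4, 5 }, { 1, 2, 4, 6 }, Ω }.
Iteration 1 adds 6:
  { 3, 5 }  = Ω∖{ 1, 2, 4, 6 }
  { 3, 6 }  = Ω∖{ 1, 2, 4, 5 }
  { 1, 3, 4 }  = Ω∖{ 2, 5, 6 }
  { 1, 2, 3, 5 }  = Ω∖{ 4, 6 }
  { 2, 4, 5, 6 }  = { 2, 5, 6 } ∪ { 4, 6 }
  { 1, 2, 4, 5, 6 }  = { 1, 2, 4, 6 } ∪ { 2, 5, 6 }
Iteration 2. New:
  { 3 }  = Ω∖{ 1, 2, 4, 5, 6 }
  { 1, 3 }  = Ω∖{ 2, 4, 5, 6 }
  { 3, 4, 6 }  = { 3, 6 } ∪ { 4, 6 }
  { 3, 5, 6 }  = { 3, 6 } ∪ { 3, 5 }
  { 1, 3, 4, 5 }  = { 1, 3, 4 } ∪ { 3, 5 }
  { 1, 3, 4, 6 }  = { 1, 3, 4 } ∪ { 3, 6 }
  { 2, 3, 5, 6 }  = { 2, 5, 6 } ∪ { 3, 6 }
  { 3, 4, 5, 6 }  = { 3, 5 } ∪ { 4, 6 }
  { 1, 2, 3, 4, 5 }  = { 1, 2, 4, 5 } ∪ { 1, 3, 4 }
  { 1, 2, 3, 4, 6 }  = { 1, 2, 4, 6 } ∪ { 1, 3, 4 }
  { 1, 2, 3, 5, 6 }  = { 2, 5, 6 } ∪ { 1, 2, 3, 5 }
  { 2, 3, 4, 5, 6 }  = { 2, 4, 5, 6 } ∪ { 3, 6 }
Iteration 3: 14 new —
  { 1 }  = Ω∖{ 2, 3, 4, 5, 6 }
  { 4 }  = Ω∖{ 1, 2, 3, 5, 6 }
  { 5 }  = Ω∖{ 1, 2, 3, 4, 6 }
  { 6 }  = Ω∖{ 1, 2, 3, 4, 5 }
  { 1, 2 }  = Ω∖{ 3, 4, 5, 6 }
  { 1, 4 }  = Ω∖{ 2, 3, 5, 6 }
  { 2, 5 }  = Ω∖{ 1, 3, 4, 6 }
  { 2, 6 }  = Ω∖{ 1, 3, 4, 5 }
  { 1, 2, 4 }  = Ω∖{ 3, 5, 6 }
  { 1, 2, 5 }  = Ω∖{ 3, 4, 6 }
  { 1, 3, 5 }  = { 1, 3 } ∪ { 3, 5 }
  { 1, 3, 6 }  = { 1, 3 } ∪ { 3, 6 }
  { 1, 3, 5, 6 }  = { 1, 3 } ∪ { 3, 5, 6 }
  { 1, 3, 4, 5, 6 }  = { 1, 3, 4 } ∪ { 3, 4, 5, 6 }
Iteration 4: 21 new —
  { 2 }  = Ω∖{ 1, 3, 4, 5, 6 }
  { 1, 5 }  = { 1 } ∪ { 5 }
  { 1, 6 }  = { 1 } ∪ { 6 }
  { 2, 4 }  = Ω∖{ 1, 3, 5, 6 }
  { 3, 4 }  = { 3 } ∪ { 4 }
  { 4, 5 }  = { 4 } ∪ { 5 }
  { 5, 6 }  = { 6 } ∪ { 5 }
  { 1, 2, 3 }  = { 1, 3 } ∪ { 1, 2 }
  { 1, 2, 6 }  = { 1, 2 } ∪ { 2, 6 }
  { 1, 4, 5 }  = { 1, 4 } ∪ { 5 }
  { 1, 4, 6 }  = { 1 } ∪ { 4, 6 }
  { 2, 3, 5 }  = { 3, 5 } ∪ { 2, 5 }
  { 2, 3, 6 }  = { 2, 6 } ∪ { 3 }
  { 2, 4, 5 }  = Ω∖{ 1, 3, 6 }
  { 2, 4, 6 }  = Ω∖{ 1, 3, 5 }
  { 3, 4, 5 }  = { 3, 5 } ∪ { 4 }
  { 4, 5, 6 }  = { 4, 6 } ∪ { 5 }
  { 1, 2, 3, 4 }  = { 1, 3 } ∪ { 1, 2, 4 }
  { 1, 2, 3, 6 }  = { 1, 3, 6 } ∪ { 1, 2 }
  { 1, 2, 5, 6 }  = { 1, 2 } ∪ { 2, 5, 6 }
  { 2, 3, 4, 6 }  = { 2, 6 } ∪ { 3, 4, 6 }
Iteration 5. New:
  { 2, 3 }  = { 2 } ∪ { 3 }
  { 1, 5, 6 }  = { 5, 6 } ∪ { 1, 6 }
  { 2, 3, 4 }  = { 3, 4 } ∪ { 2 }
  { 1, 4, 5, 6 }  = { 5, 6 } ∪ { 1, 4, 6 }
  { 2, 3, 4, 5 }  = Ω∖{ 1, 6 }
After Iteration 6 the family is unchanged; done.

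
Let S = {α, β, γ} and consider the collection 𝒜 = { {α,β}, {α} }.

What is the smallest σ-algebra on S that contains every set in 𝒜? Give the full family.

Answer: σ(𝒜) = { ∅, {α}, {β}, {γ}, {α,β}, {α,γ}, {β,γ}, S }

Check:
Begin from { ∅, {α}, {α,β}, S } (that is, 𝒜 plus ∅ and S).
Iteration 1. New:
  {γ}  = ᶜ of {α,β}
  {β,γ}  = ᶜ of {α}
  |family| = 6
Iteration 2 adds 1:
  {α,γ}  = {γ} ∪ {α}
  |family| = 7
Iteration 3: 1 new —
  {β}  = ᶜ of {α,γ}
  |family| = 8
Iteration 4: already closed under ᶜ and ∪.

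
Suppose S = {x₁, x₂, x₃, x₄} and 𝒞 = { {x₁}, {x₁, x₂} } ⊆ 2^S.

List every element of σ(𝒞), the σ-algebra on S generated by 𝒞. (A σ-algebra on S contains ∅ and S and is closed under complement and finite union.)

|σ(𝒞)| = 8.  σ(𝒞) = { ∅, {x₁}, {x₂}, {x₁, x₂}, {x₃, x₄}, {x₁, x₃, x₄}, {x₂, x₃, x₄}, S }

Working:
Begin from { ∅, {x₁}, {x₁, x₂}, S } (that is, 𝒞 plus ∅ and S).
Round 1: 2 new —
  {x₃, x₄}  = S∖{x₁, x₂}
  {x₂, x₃, x₄}  = S∖{x₁}
  [6 total]
Round 2. New:
  {x₁, x₃, x₄}  = {x₃, x₄} ∪ {x₁}
  [7 total]
Round 3. New:
  {x₂}  = S∖{x₁, x₃, x₄}
  [8 total]
Round 4: stable.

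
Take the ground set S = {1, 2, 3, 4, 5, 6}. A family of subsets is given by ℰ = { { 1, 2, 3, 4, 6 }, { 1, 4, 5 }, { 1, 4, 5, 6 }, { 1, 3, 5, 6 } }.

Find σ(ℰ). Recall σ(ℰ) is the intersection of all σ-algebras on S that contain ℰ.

σ(ℰ) (64 sets): { {  }, { 1 }, { 2 }, { 3 }, { 4 }, { 5 }, { 6 }, { 1, 2 }, { 1, 3 }, { 1, 4 }, { 1, 5 }, { 1, 6 }, { 2, 3 }, { 2, 4 }, { 2, 5 }, { 2, 6 }, { 3, 4 }, { 3, 5 }, { 3, 6 }, { 4, 5 }, { 4, 6 }, { 5, 6 }, { 1, 2, 3 }, { 1, 2, 4 }, { 1, 2, 5 }, { 1, 2, 6 }, { 1, 3, 4 }, { 1, 3, 5 }, { 1, 3, 6 }, { 1, 4, 5 }, { 1, 4, 6 }, { 1, 5, 6 }, { 2, 3, 4 }, { 2, 3, 5 }, { 2, 3, 6 }, { 2, 4, 5 }, { 2, 4, 6 }, { 2, 5, 6 }, { 3, 4, 5 }, { 3, 4, 6 }, { 3, 5, 6 }, { 4, 5, 6 }, { 1, 2, 3, 4 }, { 1, 2, 3, 5 }, { 1, 2, 3, 6 }, { 1, 2, 4, 5 }, { 1, 2, 4, 6 }, { 1, 2, 5, 6 }, { 1, 3, 4, 5 }, { 1, 3, 4, 6 }, { 1, 3, 5, 6 }, { 1, 4, 5, 6 }, { 2, 3, 4, 5 }, { 2, 3, 4, 6 }, { 2, 3, 5, 6 }, { 2, 4, 5, 6 }, { 3, 4, 5, 6 }, { 1, 2, 3, 4, 5 }, { 1, 2, 3, 4, 6 }, { 1, 2, 3, 5, 6 }, { 1, 2, 4, 5, 6 }, { 1, 3, 4, 5, 6 }, { 2, 3, 4, 5, 6 }, S }

Derivation:
Start: ℰ ∪ {∅, S} = { {  }, { 1, 4, 5 }, { 1, 3, 5, 6 }, { 1, 4, 5, 6 }, { 1, 2, 3, 4, 6 }, S }.
Pass 1. New:
  { 5 }  = complement { 1, 2, 3, 4, 6 }
  { 2, 3 }  = complement { 1, 4, 5, 6 }
  { 2, 4 }  = complement { 1, 3, 5, 6 }
  { 2, 3, 6 }  = complement { 1, 4, 5 }
  { 1, 3, 4, 5, 6 }  = { 1, 4, 5 } ∪ { 1, 3, 5, 6 }
Pass 2. New:
  { 2 }  = complement { 1, 3, 4, 5, 6 }
  { 2, 3, 4 }  = { 2, 3 } ∪ { 2, 4 }
  { 2, 3, 5 }  = { 5 } ∪ { 2, 3 }
  { 2, 4, 5 }  = { 5 } ∪ { 2, 4 }
  { 1, 2, 4, 5 }  = { 1, 4, 5 } ∪ { 2, 4 }
  { 2, 3, 4, 6 }  = { 2, 3, 6 } ∪ { 2, 4 }
  { 2, 3, 5, 6 }  = { 2, 3, 6 } ∪ { 5 }
  { 1, 2, 3, 4, 5 }  = { 1, 4, 5 } ∪ { 2, 3 }
  { 1, 2, 3, 5, 6 }  = { 1, 3, 5, 6 } ∪ { 2, 3, 6 }
  { 1, 2, 4, 5, 6 }  = { 1, 4, 5, 6 } ∪ { 2, 4 }
Pass 3: +12 →
  { 3 }  = complement { 1, 2, 4, 5, 6 }
  { 4 }  = complement { 1, 2, 3, 5, 6 }
  { 6 }  = complement { 1, 2, 3, 4, 5 }
  { 1, 4 }  = complement { 2, 3, 5, 6 }
  { 1, 5 }  = complement { 2, 3, 4, 6 }
  { 2, 5 }  = { 2 } ∪ { 5 }
  { 3, 6 }  = complement { 1, 2, 4, 5 }
  { 1, 3, 6 }  = complement { 2, 4, 5 }
  { 1, 4, 6 }  = complement { 2, 3, 5 }
  { 1, 5, 6 }  = complement { 2, 3, 4 }
  { 2, 3, 4, 5 }  = { 2, 3, 4 } ∪ { 2, 4, 5 }
  { 2, 3, 4, 5, 6 }  = { 2, 3, 4 } ∪ { 2, 3, 5, 6 }
Pass 4 adds 24:
  { 1 }  = complement { 2, 3, 4, 5, 6 }
  { 1, 6 }  = complement { 2, 3, 4, 5 }
  { 2, 6 }  = { 2 } ∪ { 6 }
  { 3, 4 }  = { 3 } ∪ { 4 }
  { 3, 5 }  = { 5 } ∪ { 3 }
  { 4, 5 }  = { 5 } ∪ { 4 }
  { 4, 6 }  = { 6 } ∪ { 4 }
  { 5, 6 }  = { 6 } ∪ { 5 }
  { 1, 2, 4 }  = { 2 } ∪ { 1, 4 }
  { 1, 2, 5 }  = { 2, 5 } ∪ { 1, 5 }
  { 1, 3, 4 }  = { 3 } ∪ { 1, 4 }
  { 1, 3, 5 }  = { 3 } ∪ { 1, 5 }
  { 2, 4, 6 }  = { 6 } ∪ { 2, 4 }
  { 2, 5, 6 }  = { 2, 5 } ∪ { 6 }
  { 3, 4, 6 }  = { 3, 6 } ∪ { 4 }
  { 3, 5, 6 }  = { 5 } ∪ { 3, 6 }
  { 1, 2, 3, 4 }  = { 2, 3 } ∪ { 1, 4 }
  { 1, 2, 3, 5 }  = { 2, 3, 5 } ∪ { 1, 5 }
  { 1, 2, 3, 6 }  = { 1, 3, 6 } ∪ { 2, 3, 6 }
  { 1, 2, 4, 6 }  = { 2 } ∪ { 1, 4, 6 }
  { 1, 2, 5, 6 }  = { 2, 5 } ∪ { 1, 5, 6 }
  { 1, 3, 4, 5 }  = { 1, 4, 5 } ∪ { 3 }
  { 1, 3, 4, 6 }  = complement { 2, 5 }
  { 2, 4, 5, 6 }  = { 6 } ∪ { 2, 4, 5 }
Pass 5. New:
  { 1, 2 }  = { 2 } ∪ { 1 }
  { 1, 3 }  = complement { 2, 4, 5, 6 }
  { 1, 2, 3 }  = { 2, 3 } ∪ { 1 }
  { 1, 2, 6 }  = { 1, 6 } ∪ { 2 }
  { 3, 4, 5 }  = { 3, 4 } ∪ { 4, 5 }
  { 4, 5, 6 }  = { 5, 6 } ∪ { 4, 5 }
  { 3, 4, 5, 6 }  = { 3, 4 } ∪ { 5, 6 }
Pass 6: closed — nothing new.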